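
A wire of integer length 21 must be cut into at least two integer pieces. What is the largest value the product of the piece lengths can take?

2187

Fill prod[k] for k=2..21: at each k try every first piece i and multiply by the better of (k−i) uncut or prod[k−i].
prod[2] = 1×max(1,0) = 1×1 = 1
prod[3] = max(1×2, 2×1) = 2
prod[4] = max(1×3, 2×2, 3×1) = 4
prod[5] = max(1×4, 2×3, 3×2, 4×1) = 6
prod[6] = max(1×6, 2×4, 3×3, 4×2, 5×1) = 9
prod[7] = max(1×9, 2×6, 3×4, 4×3, 5×2, 6×1) = 12
prod[8] = max(1×12, 2×9, 3×6, …, 6×2, 7×1) = 18
prod[9] = max(1×18, 2×12, 3×9, …, 7×2, 8×1) = 27
prod[10] = max(1×27, 2×18, 3×12, …, 8×2, 9×1) = 36
prod[11] = max(1×36, 2×27, 3×18, …, 9×2, 10×1) = 54
prod[12] = max(1×54, 2×36, 3×27, …, 10×2, 11×1) = 81
prod[13] = max(1×81, 2×54, 3×36, …, 11×2, 12×1) = 108
prod[14] = max(1×108, 2×81, 3×54, …, 12×2, 13×1) = 162
prod[15] = max(1×162, 2×108, 3×81, …, 13×2, 14×1) = 243
prod[16] = max(1×243, 2×162, 3×108, …, 14×2, 15×1) = 324
prod[17] = max(1×324, 2×243, 3×162, …, 15×2, 16×1) = 486
prod[18] = max(1×486, 2×324, 3×243, …, 16×2, 17×1) = 729
prod[19] = max(1×729, 2×486, 3×324, …, 17×2, 18×1) = 972
prod[20] = max(1×972, 2×729, 3×486, …, 18×2, 19×1) = 1458
prod[21] = max(1×1458, 2×972, 3×729, …, 19×2, 20×1) = 2187
One optimal split: 3 + 3 + 3 + 3 + 3 + 3 + 3; product 3×3×3×3×3×3×3 = 2187.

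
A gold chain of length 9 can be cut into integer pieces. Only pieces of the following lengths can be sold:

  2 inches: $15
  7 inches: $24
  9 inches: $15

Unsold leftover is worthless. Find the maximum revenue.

Build f[k] bottom-up: f[k] = max over allowed piece i of (p[i] + f[k−i]).
f[1] = 0
f[2] = 15
f[3] = 15
f[4] = 30  (first piece 2, then f[2]=15)
f[5] = 30
f[6] = 45  (first piece 2, then f[4]=30)
f[7] = max(15+30, 24+0) = 45
f[8] = max(15+45, 24+0) = 60
f[9] = max(15+45, 24+15, 15+0) = 60
One optimal cutting: pieces 2 + 2 + 2 + 2 with 1 inch of scrap → $60.

60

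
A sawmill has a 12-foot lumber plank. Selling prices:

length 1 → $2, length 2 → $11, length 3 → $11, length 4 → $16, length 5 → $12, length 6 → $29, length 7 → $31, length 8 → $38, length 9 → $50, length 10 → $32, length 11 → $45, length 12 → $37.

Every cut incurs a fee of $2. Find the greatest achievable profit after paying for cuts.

Consider every possible first cut. r[k] is the best of p[i]+r[k−i] over all sellable i≤k, charging 2 whenever i<k.
r[1] = 2
r[2] = max(2+2-2, 11+0) = 11
r[3] = max(2+11-2, 11+2-2, 11+0) = 11
r[4] = max(2+11-2, 11+11-2, 11+2-2, 16+0) = 20
r[5] = max(2+20-2, 11+11-2, 11+11-2, 16+2-2, 12+0) = 20
r[6] = max(2+20-2, 11+20-2, 11+11-2, 16+11-2, 12+2-2, 29+0) = 29
r[7] = max(2+29-2, 11+20-2, 11+20-2, …, 29+2-2, 31+0) = 31
r[8] = max(2+31-2, 11+29-2, 11+20-2, …, 31+2-2, 38+0) = 38
r[9] = max(2+38-2, 11+31-2, 11+29-2, …, 38+2-2, 50+0) = 50
r[10] = max(2+50-2, 11+38-2, 11+31-2, …, 50+2-2, 32+0) = 50
r[11] = max(2+50-2, 11+50-2, 11+38-2, …, 32+2-2, 45+0) = 59
r[12] = max(2+59-2, 11+50-2, 11+50-2, …, 45+2-2, 37+0) = 59
One optimal plan: pieces 9 + 2 + 1 (2 cuts) → $63 − $4 = $59.

59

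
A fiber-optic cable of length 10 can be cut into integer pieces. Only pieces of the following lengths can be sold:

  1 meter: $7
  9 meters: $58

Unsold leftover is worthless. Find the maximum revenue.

70

Let r[k] be the best obtainable value from length k. For each k, try every first piece i and keep the best of price[i] + r[k−i].
r[1] = 7
r[2] = 14  (first piece 1, then r[1]=7)
r[3] = 21  (first piece 1, then r[2]=14)
r[4] = 28  (first piece 1, then r[3]=21)
r[5] = 35  (first piece 1, then r[4]=28)
r[6] = 42  (first piece 1, then r[5]=35)
r[7] = 49  (first piece 1, then r[6]=42)
r[8] = 56  (first piece 1, then r[7]=49)
r[9] = 63  (first piece 1, then r[8]=56)
r[10] = 70  (first piece 1, then r[9]=63)
One optimal cutting: 1 + 1 + 1 + 1 + 1 + 1 + 1 + 1 + 1 + 1 → $70.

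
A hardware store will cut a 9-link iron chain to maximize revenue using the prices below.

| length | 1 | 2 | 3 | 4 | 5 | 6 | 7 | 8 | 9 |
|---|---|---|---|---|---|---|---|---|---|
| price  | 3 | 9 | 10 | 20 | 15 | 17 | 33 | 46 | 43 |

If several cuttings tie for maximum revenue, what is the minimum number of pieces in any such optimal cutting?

2

Let r[k] be the best obtainable value from length k. For each k, try every first piece i and keep the best of price[i] + r[k−i].
r[1] = 3
r[2] = 9
r[3] = 12  (first piece 1, then r[2]=9)
r[4] = 20
r[5] = 23  (first piece 1, then r[4]=20)
r[6] = 29  (first piece 2, then r[4]=20)
r[7] = 33
r[8] = 46
r[9] = 49  (first piece 1, then r[8]=46)
Maximum revenue is $49.
Now minimize piece count subject to staying optimal: for each k, pieces[k] = 1 + min over i with p[i]+r[k−i]=r[k] of pieces[k−i].
pieces[6] = 2
pieces[7] = 1
pieces[8] = 1
pieces[9] = 2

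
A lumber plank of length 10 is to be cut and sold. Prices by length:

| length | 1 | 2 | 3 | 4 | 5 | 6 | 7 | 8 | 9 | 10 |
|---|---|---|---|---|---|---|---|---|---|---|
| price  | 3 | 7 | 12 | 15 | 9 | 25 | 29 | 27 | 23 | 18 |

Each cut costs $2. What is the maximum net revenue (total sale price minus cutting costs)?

39

Let v[k] be the best obtainable value from length k. For each k, try every first piece i and keep the best of price[i] + v[k−i] minus the 2 cut fee when i<k.
v[1] = 3
v[2] = max(3+3-2, 7+0) = 7
v[3] = max(3+7-2, 7+3-2, 12+0) = 12
v[4] = max(3+12-2, 7+7-2, 12+3-2, 15+0) = 15
v[5] = max(3+15-2, 7+12-2, 12+7-2, 15+3-2, 9+0) = 17
v[6] = max(3+17-2, 7+15-2, 12+12-2, 15+7-2, 9+3-2, 25+0) = 25
v[7] = max(3+25-2, 7+17-2, 12+15-2, …, 25+3-2, 29+0) = 29
v[8] = max(3+29-2, 7+25-2, 12+17-2, …, 29+3-2, 27+0) = 30
v[9] = max(3+30-2, 7+29-2, 12+25-2, …, 27+3-2, 23+0) = 35
v[10] = max(3+35-2, 7+30-2, 12+29-2, …, 23+3-2, 18+0) = 39
One optimal plan: pieces 7 + 3 (1 cut) → $41 − $2 = $39.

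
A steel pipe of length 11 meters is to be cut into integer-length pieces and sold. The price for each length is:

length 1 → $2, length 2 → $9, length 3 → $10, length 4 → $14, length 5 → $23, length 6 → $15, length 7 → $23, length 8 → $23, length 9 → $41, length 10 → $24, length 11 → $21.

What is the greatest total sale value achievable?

Build v[k] bottom-up: v[k] = max over allowed piece i of (p[i] + v[k−i]).
v[1] = 2
v[2] = max(2+2, 9+0) = 9
v[3] = max(2+9, 9+2, 10+0) = 11
v[4] = max(2+11, 9+9, 10+2, 14+0) = 18
v[5] = max(2+18, 9+11, 10+9, 14+2, 23+0) = 23
v[6] = max(2+23, 9+18, 10+11, 14+9, 23+2, 15+0) = 27
v[7] = max(2+27, 9+23, 10+18, …, 15+2, 23+0) = 32
v[8] = max(2+32, 9+27, 10+23, …, 23+2, 23+0) = 36
v[9] = max(2+36, 9+32, 10+27, …, 23+2, 41+0) = 41
v[10] = max(2+41, 9+36, 10+32, …, 41+2, 24+0) = 46
v[11] = max(2+46, 9+41, 10+36, …, 24+2, 21+0) = 50
One optimal cutting: 5 + 2 + 2 + 2 → $23 + $9 + $9 + $9 = $50.

50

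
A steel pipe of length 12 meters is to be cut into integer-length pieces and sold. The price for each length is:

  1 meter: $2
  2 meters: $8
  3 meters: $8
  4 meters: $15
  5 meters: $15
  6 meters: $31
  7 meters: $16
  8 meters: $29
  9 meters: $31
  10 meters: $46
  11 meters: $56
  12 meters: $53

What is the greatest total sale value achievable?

Let v[k] be the best obtainable value from length k. For each k, try every first piece i and keep the best of price[i] + v[k−i].
v[1] = 2
v[2] = max(2+2, 8+0) = 8
v[3] = max(2+8, 8+2, 8+0) = 10
v[4] = max(2+10, 8+8, 8+2, 15+0) = 16
v[5] = max(2+16, 8+10, 8+8, 15+2, 15+0) = 18
v[6] = max(2+18, 8+16, 8+10, 15+8, 15+2, 31+0) = 31
v[7] = max(2+31, 8+18, 8+16, …, 31+2, 16+0) = 33
v[8] = max(2+33, 8+31, 8+18, …, 16+2, 29+0) = 39
v[9] = max(2+39, 8+33, 8+31, …, 29+2, 31+0) = 41
v[10] = max(2+41, 8+39, 8+33, …, 31+2, 46+0) = 47
v[11] = max(2+47, 8+41, 8+39, …, 46+2, 56+0) = 56
v[12] = max(2+56, 8+47, 8+41, …, 56+2, 53+0) = 62
One optimal cutting: 6 + 6 → $31 + $31 = $62.

62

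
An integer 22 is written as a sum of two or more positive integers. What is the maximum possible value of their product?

Define prod[k] = max over 1≤i<k of i · max(k−i, prod[k−i]); the inner max lets the remainder stay uncut if that's better.
prod[2] = 1·max(1,0) = 1·1 = 1
prod[3] = max(1·2, 2·1) = 2
prod[4] = max(1·3, 2·2, 3·1) = 4
prod[5] = max(1·4, 2·3, 3·2, 4·1) = 6
prod[6] = max(1·6, 2·4, 3·3, 4·2, 5·1) = 9
prod[7] = max(1·9, 2·6, 3·4, 4·3, 5·2, 6·1) = 12
prod[8] = max(1·12, 2·9, 3·6, …, 6·2, 7·1) = 18
prod[9] = max(1·18, 2·12, 3·9, …, 7·2, 8·1) = 27
prod[10] = max(1·27, 2·18, 3·12, …, 8·2, 9·1) = 36
prod[11] = max(1·36, 2·27, 3·18, …, 9·2, 10·1) = 54
prod[12] = max(1·54, 2·36, 3·27, …, 10·2, 11·1) = 81
prod[13] = max(1·81, 2·54, 3·36, …, 11·2, 12·1) = 108
prod[14] = max(1·108, 2·81, 3·54, …, 12·2, 13·1) = 162
prod[15] = max(1·162, 2·108, 3·81, …, 13·2, 14·1) = 243
prod[16] = max(1·243, 2·162, 3·108, …, 14·2, 15·1) = 324
prod[17] = max(1·324, 2·243, 3·162, …, 15·2, 16·1) = 486
prod[18] = max(1·486, 2·324, 3·243, …, 16·2, 17·1) = 729
prod[19] = max(1·729, 2·486, 3·324, …, 17·2, 18·1) = 972
prod[20] = max(1·972, 2·729, 3·486, …, 18·2, 19·1) = 1458
prod[21] = max(1·1458, 2·972, 3·729, …, 19·2, 20·1) = 2187
prod[22] = max(1·2187, 2·1458, 3·972, …, 20·2, 21·1) = 2916
One optimal split: 3 + 3 + 3 + 3 + 3 + 3 + 2 + 2; product 3·3·3·3·3·3·2·2 = 2916.

2916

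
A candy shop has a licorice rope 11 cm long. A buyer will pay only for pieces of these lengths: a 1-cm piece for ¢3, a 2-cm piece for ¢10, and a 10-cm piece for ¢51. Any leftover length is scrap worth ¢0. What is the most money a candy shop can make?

Let best[k] be the best obtainable value from length k. For each k, try every first piece i and keep the best of price[i] + best[k−i].
best[1] = 3
best[2] = max(3+3, 10+0) = 10
best[3] = max(3+10, 10+3) = 13
best[4] = max(3+13, 10+10) = 20
best[5] = max(3+20, 10+13) = 23
best[6] = max(3+23, 10+20) = 30
best[7] = max(3+30, 10+23) = 33
best[8] = max(3+33, 10+30) = 40
best[9] = max(3+40, 10+33) = 43
best[10] = max(3+43, 10+40, 51+0) = 51
best[11] = max(3+51, 10+43, 51+3) = 54
One optimal cutting: 10 + 1 → ¢54.

54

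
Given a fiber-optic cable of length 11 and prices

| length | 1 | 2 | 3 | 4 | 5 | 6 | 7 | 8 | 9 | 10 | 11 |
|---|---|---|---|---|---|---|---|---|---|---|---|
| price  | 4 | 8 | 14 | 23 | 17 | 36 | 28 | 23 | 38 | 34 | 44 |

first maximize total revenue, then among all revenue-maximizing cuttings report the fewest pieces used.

3

Build r[k] bottom-up: r[k] = max over allowed piece i of (p[i] + r[k−i]).
r[1] = 4
r[2] = max(4+4, 8+0) = 8
r[3] = max(4+8, 8+4, 14+0) = 14
r[4] = max(4+14, 8+8, 14+4, 23+0) = 23
r[5] = max(4+23, 8+14, 14+8, 23+4, 17+0) = 27
r[6] = max(4+27, 8+23, 14+14, 23+8, 17+4, 36+0) = 36
r[7] = max(4+36, 8+27, 14+23, …, 36+4, 28+0) = 40
r[8] = max(4+40, 8+36, 14+27, …, 28+4, 23+0) = 46
r[9] = max(4+46, 8+40, 14+36, …, 23+4, 38+0) = 50
r[10] = max(4+50, 8+46, 14+40, …, 38+4, 34+0) = 59
r[11] = max(4+59, 8+50, 14+46, …, 34+4, 44+0) = 63
Maximum revenue is $63.
Now minimize piece count subject to staying optimal: for each k, pieces[k] = 1 + min over i with p[i]+r[k−i]=r[k] of pieces[k−i].
pieces[8] = 2
pieces[9] = 2
pieces[10] = 2
pieces[11] = 3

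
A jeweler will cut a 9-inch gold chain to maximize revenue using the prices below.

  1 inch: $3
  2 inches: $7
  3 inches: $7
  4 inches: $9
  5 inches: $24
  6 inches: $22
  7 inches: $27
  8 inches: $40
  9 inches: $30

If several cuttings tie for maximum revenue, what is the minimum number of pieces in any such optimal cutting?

2

Build r[k] bottom-up: r[k] = max over allowed piece i of (p[i] + r[k−i]).
r[1] = 3
r[2] = 7
r[3] = 10  (first piece 1, then r[2]=7)
r[4] = 14  (first piece 2, then r[2]=7)
r[5] = 24
r[6] = 27  (first piece 1, then r[5]=24)
r[7] = 31  (first piece 2, then r[5]=24)
r[8] = 40
r[9] = 43  (first piece 1, then r[8]=40)
Maximum revenue is $43.
Now minimize piece count subject to staying optimal: for each k, pieces[k] = 1 + min over i with p[i]+r[k−i]=r[k] of pieces[k−i].
pieces[6] = 2
pieces[7] = 2
pieces[8] = 1
pieces[9] = 2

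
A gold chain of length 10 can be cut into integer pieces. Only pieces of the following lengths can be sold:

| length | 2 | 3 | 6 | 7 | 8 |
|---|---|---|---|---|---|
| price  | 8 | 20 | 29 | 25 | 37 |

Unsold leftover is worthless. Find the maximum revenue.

60

Build f[k] bottom-up: f[k] = max over allowed piece i of (p[i] + f[k−i]).
f[1] = 0
f[2] = 8
f[3] = 20
f[4] = 20
f[5] = 28  (first piece 2, then f[3]=20)
f[6] = 40  (first piece 3, then f[3]=20)
f[7] = 40
f[8] = 48  (first piece 2, then f[6]=40)
f[9] = 60  (first piece 3, then f[6]=40)
f[10] = 60
One optimal cutting: pieces 3 + 3 + 3 with 1 inch of scrap → $60.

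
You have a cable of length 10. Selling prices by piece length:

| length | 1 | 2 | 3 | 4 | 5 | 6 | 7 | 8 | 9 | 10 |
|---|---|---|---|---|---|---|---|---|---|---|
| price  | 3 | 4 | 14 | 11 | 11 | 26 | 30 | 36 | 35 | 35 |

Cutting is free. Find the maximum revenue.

45

Consider every possible first cut. R[k] is the best of p[i]+R[k−i] over all sellable i≤k.
R[1] = 3
R[2] = 6  (first piece 1, then R[1]=3)
R[3] = 14
R[4] = 17  (first piece 1, then R[3]=14)
R[5] = 20  (first piece 1, then R[4]=17)
R[6] = 28  (first piece 3, then R[3]=14)
R[7] = 31  (first piece 1, then R[6]=28)
R[8] = 36
R[9] = 42  (first piece 3, then R[6]=28)
R[10] = 45  (first piece 1, then R[9]=42)
One optimal cutting: 3 + 3 + 3 + 1 → $14 + $14 + $14 + $3 = $45.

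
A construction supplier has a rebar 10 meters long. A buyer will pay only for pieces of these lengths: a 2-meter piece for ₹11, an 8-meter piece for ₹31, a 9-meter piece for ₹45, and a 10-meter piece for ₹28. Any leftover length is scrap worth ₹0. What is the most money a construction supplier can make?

55

Consider every possible first cut. r[k] is the best of p[i]+r[k−i] over all sellable i≤k.
r[1] = 0
r[2] = 11
r[3] = 11
r[4] = 22  (first piece 2, then r[2]=11)
r[5] = 22
r[6] = 33  (first piece 2, then r[4]=22)
r[7] = 33
r[8] = 44  (first piece 2, then r[6]=33)
r[9] = 45
r[10] = 55  (first piece 2, then r[8]=44)
One optimal cutting: 2 + 2 + 2 + 2 + 2 → ₹55.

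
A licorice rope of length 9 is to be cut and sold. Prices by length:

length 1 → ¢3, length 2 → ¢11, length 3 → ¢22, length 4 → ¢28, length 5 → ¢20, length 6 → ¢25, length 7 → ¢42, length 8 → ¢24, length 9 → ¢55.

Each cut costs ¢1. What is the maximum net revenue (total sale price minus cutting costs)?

Build r[k] bottom-up: r[k] = max over allowed piece i of (p[i] + r[k−i]) − 1 per cut.
r[1] = 3
r[2] = max(3+3-1, 11+0) = 11
r[3] = max(3+11-1, 11+3-1, 22+0) = 22
r[4] = max(3+22-1, 11+11-1, 22+3-1, 28+0) = 28
r[5] = max(3+28-1, 11+22-1, 22+11-1, 28+3-1, 20+0) = 32
r[6] = max(3+32-1, 11+28-1, 22+22-1, 28+11-1, 20+3-1, 25+0) = 43
r[7] = max(3+43-1, 11+32-1, 22+28-1, …, 25+3-1, 42+0) = 49
r[8] = max(3+49-1, 11+43-1, 22+32-1, …, 42+3-1, 24+0) = 55
r[9] = max(3+55-1, 11+49-1, 22+43-1, …, 24+3-1, 55+0) = 64
One optimal plan: pieces 3 + 3 + 3 (2 cuts) → ¢66 − ¢2 = ¢64.

64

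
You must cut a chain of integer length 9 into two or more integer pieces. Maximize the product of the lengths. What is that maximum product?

Let m[k] be the best product for length k (with at least one cut). For each first piece i, the rest contributes max(k−i, m[k−i]).
m[2] = 1×max(1,0) = 1×1 = 1
m[3] = max(1×2, 2×1) = 2
m[4] = max(1×3, 2×2, 3×1) = 4
m[5] = max(1×4, 2×3, 3×2, 4×1) = 6
m[6] = max(1×6, 2×4, 3×3, 4×2, 5×1) = 9
m[7] = max(1×9, 2×6, 3×4, 4×3, 5×2, 6×1) = 12
m[8] = max(1×12, 2×9, 3×6, …, 6×2, 7×1) = 18
m[9] = max(1×18, 2×12, 3×9, …, 7×2, 8×1) = 27
One optimal split: 3 + 3 + 3; product 3×3×3 = 27.

27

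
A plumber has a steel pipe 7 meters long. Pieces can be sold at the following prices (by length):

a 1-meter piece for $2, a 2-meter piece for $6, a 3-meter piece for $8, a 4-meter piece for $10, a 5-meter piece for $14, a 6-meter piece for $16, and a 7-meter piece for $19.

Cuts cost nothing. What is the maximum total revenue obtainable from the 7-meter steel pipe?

20

Consider every possible first cut. best[k] is the best of p[i]+best[k−i] over all sellable i≤k.
best[1] = 2
best[2] = 6
best[3] = 8  (first piece 1, then best[2]=6)
best[4] = 12  (first piece 2, then best[2]=6)
best[5] = 14  (first piece 1, then best[4]=12)
best[6] = 18  (first piece 2, then best[4]=12)
best[7] = 20  (first piece 1, then best[6]=18)
One optimal cutting: 2 + 2 + 2 + 1 → $6 + $6 + $6 + $2 = $20.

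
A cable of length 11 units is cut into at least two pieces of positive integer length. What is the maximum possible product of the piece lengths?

Let P[k] be the best product for length k (with at least one cut). For each first piece i, the rest contributes max(k−i, P[k−i]).
P[2] = 1·max(1,0) = 1·1 = 1
P[3] = 1·max(2,1) = 1·2 = 2
P[4] = 2·max(2,1) = 2·2 = 4
P[5] = 2·max(3,2) = 2·3 = 6
P[6] = 3·max(3,2) = 3·3 = 9
P[7] = 2·max(5,6) = 2·6 = 12
P[8] = 2·max(6,9) = 2·9 = 18
P[9] = 3·max(6,9) = 3·9 = 27
P[10] = 2·max(8,18) = 2·18 = 36
P[11] = 2·max(9,27) = 2·27 = 54
One optimal split: 3 + 3 + 3 + 2; product 3·3·3·2 = 54.

54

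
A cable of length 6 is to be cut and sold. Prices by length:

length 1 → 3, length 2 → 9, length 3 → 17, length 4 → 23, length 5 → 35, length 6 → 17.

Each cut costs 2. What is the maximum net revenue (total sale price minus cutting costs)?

Let r[k] be the best obtainable value from length k. For each k, try every first piece i and keep the best of price[i] + r[k−i] minus the 2 cut fee when i<k.
r[1] = 3
r[2] = 9
r[3] = 17
r[4] = 23
r[5] = 35
r[6] = 36  (first piece 1, then r[5]=35)
One optimal plan: pieces 5 + 1 (1 cut) → 38 − 2 = 36.

36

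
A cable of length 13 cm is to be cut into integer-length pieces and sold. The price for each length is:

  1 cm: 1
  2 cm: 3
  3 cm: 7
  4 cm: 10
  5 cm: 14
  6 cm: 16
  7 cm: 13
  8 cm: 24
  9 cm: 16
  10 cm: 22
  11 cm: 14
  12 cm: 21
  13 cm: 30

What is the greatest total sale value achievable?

Build R[k] bottom-up: R[k] = max over allowed piece i of (p[i] + R[k−i]).
R[1] = 1
R[2] = 3
R[3] = 7
R[4] = 10
R[5] = 14
R[6] = 16
R[7] = 17  (first piece 1, then R[6]=16)
R[8] = 24
R[9] = 25  (first piece 1, then R[8]=24)
R[10] = 28  (first piece 5, then R[5]=14)
R[11] = 31  (first piece 3, then R[8]=24)
R[12] = 34  (first piece 4, then R[8]=24)
R[13] = 38  (first piece 5, then R[8]=24)
One optimal cutting: 8 + 5 → 24 + 14 = 38.

38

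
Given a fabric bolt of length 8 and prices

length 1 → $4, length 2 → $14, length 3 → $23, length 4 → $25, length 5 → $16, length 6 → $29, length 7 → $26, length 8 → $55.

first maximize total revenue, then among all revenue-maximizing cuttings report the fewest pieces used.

Build r[k] bottom-up: r[k] = max over allowed piece i of (p[i] + r[k−i]).
r[1] = 4
r[2] = 14
r[3] = 23
r[4] = 28  (first piece 2, then r[2]=14)
r[5] = 37  (first piece 2, then r[3]=23)
r[6] = 46  (first piece 3, then r[3]=23)
r[7] = 51  (first piece 2, then r[5]=37)
r[8] = 60  (first piece 2, then r[6]=46)
Maximum revenue is $60.
Now minimize piece count subject to staying optimal: for each k, pieces[k] = 1 + min over i with p[i]+r[k−i]=r[k] of pieces[k−i].
pieces[5] = 2
pieces[6] = 2
pieces[7] = 3
pieces[8] = 3

3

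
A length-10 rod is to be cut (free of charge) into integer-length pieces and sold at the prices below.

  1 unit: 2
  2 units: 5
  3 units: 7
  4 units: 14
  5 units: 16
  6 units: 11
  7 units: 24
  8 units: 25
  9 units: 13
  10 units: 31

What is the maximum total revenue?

Build v[k] bottom-up: v[k] = max over allowed piece i of (p[i] + v[k−i]).
v[1] = 2
v[2] = max(2+2, 5+0) = 5
v[3] = max(2+5, 5+2, 7+0) = 7
v[4] = max(2+7, 5+5, 7+2, 14+0) = 14
v[5] = max(2+14, 5+7, 7+5, 14+2, 16+0) = 16
v[6] = max(2+16, 5+14, 7+7, 14+5, 16+2, 11+0) = 19
v[7] = max(2+19, 5+16, 7+14, …, 11+2, 24+0) = 24
v[8] = max(2+24, 5+19, 7+16, …, 24+2, 25+0) = 28
v[9] = max(2+28, 5+24, 7+19, …, 25+2, 13+0) = 30
v[10] = max(2+30, 5+28, 7+24, …, 13+2, 31+0) = 33
One optimal cutting: 4 + 4 + 2 → 14 + 14 + 5 = 33.

33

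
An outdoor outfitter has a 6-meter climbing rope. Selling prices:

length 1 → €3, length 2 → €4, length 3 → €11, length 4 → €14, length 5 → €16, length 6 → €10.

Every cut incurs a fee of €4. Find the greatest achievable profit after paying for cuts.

Build net[k] bottom-up: net[k] = max over allowed piece i of (p[i] + net[k−i]) − 4 per cut.
net[1] = 3
net[2] = max(3+3-4, 4+0) = 4
net[3] = max(3+4-4, 4+3-4, 11+0) = 11
net[4] = max(3+11-4, 4+4-4, 11+3-4, 14+0) = 14
net[5] = max(3+14-4, 4+11-4, 11+4-4, 14+3-4, 16+0) = 16
net[6] = max(3+16-4, 4+14-4, 11+11-4, 14+4-4, 16+3-4, 10+0) = 18
One optimal plan: pieces 3 + 3 (1 cut) → €22 − €4 = €18.

18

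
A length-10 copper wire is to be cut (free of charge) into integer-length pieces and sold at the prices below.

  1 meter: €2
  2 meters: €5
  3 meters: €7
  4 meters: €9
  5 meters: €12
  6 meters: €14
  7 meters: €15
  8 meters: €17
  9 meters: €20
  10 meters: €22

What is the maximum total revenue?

Consider every possible first cut. v[k] is the best of p[i]+v[k−i] over all sellable i≤k.
v[1] = 2
v[2] = 5
v[3] = 7  (first piece 1, then v[2]=5)
v[4] = 10  (first piece 2, then v[2]=5)
v[5] = 12  (first piece 1, then v[4]=10)
v[6] = 15  (first piece 2, then v[4]=10)
v[7] = 17  (first piece 1, then v[6]=15)
v[8] = 20  (first piece 2, then v[6]=15)
v[9] = 22  (first piece 1, then v[8]=20)
v[10] = 25  (first piece 2, then v[8]=20)
One optimal cutting: 2 + 2 + 2 + 2 + 2 → €5 + €5 + €5 + €5 + €5 = €25.

25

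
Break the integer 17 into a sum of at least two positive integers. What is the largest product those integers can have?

Define m[k] = max over 1≤i<k of i · max(k−i, m[k−i]); the inner max lets the remainder stay uncut if that's better.
Small cases: m[2]=1, m[3]=2, m[4]=4, m[5]=6, m[6]=9, m[7]=12, m[8]=18, m[9]=27, m[10]=36, m[11]=54.
m[12] = max(1×54, 2×36, 3×27, …, 10×2, 11×1) = 81
m[13] = max(1×81, 2×54, 3×36, …, 11×2, 12×1) = 108
m[14] = max(1×108, 2×81, 3×54, …, 12×2, 13×1) = 162
m[15] = max(1×162, 2×108, 3×81, …, 13×2, 14×1) = 243
m[16] = max(1×243, 2×162, 3×108, …, 14×2, 15×1) = 324
m[17] = max(1×324, 2×243, 3×162, …, 15×2, 16×1) = 486
One optimal split: 3 + 3 + 3 + 3 + 3 + 2; product 3×3×3×3×3×2 = 486.

486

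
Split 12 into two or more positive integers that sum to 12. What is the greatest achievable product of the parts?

Let g[k] be the best product for length k (with at least one cut). For each first piece i, the rest contributes max(k−i, g[k−i]).
g[2] = 1×max(1,0) = 1×1 = 1
g[3] = 1×max(2,1) = 1×2 = 2
g[4] = 2×max(2,1) = 2×2 = 4
g[5] = 2×max(3,2) = 2×3 = 6
g[6] = 3×max(3,2) = 3×3 = 9
g[7] = 2×max(5,6) = 2×6 = 12
g[8] = 2×max(6,9) = 2×9 = 18
g[9] = 3×max(6,9) = 3×9 = 27
g[10] = 2×max(8,18) = 2×18 = 36
g[11] = 2×max(9,27) = 2×27 = 54
g[12] = 3×max(9,27) = 3×27 = 81
One optimal split: 3 + 3 + 3 + 3; product 3×3×3×3 = 81.

81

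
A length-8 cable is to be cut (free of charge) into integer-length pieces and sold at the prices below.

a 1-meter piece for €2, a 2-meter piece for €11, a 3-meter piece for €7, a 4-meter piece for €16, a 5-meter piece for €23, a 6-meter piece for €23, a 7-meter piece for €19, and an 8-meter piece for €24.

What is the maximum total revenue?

44

Let v[k] be the best obtainable value from length k. For each k, try every first piece i and keep the best of price[i] + v[k−i].
v[1] = 2
v[2] = 11
v[3] = 13  (first piece 1, then v[2]=11)
v[4] = 22  (first piece 2, then v[2]=11)
v[5] = 24  (first piece 1, then v[4]=22)
v[6] = 33  (first piece 2, then v[4]=22)
v[7] = 35  (first piece 1, then v[6]=33)
v[8] = 44  (first piece 2, then v[6]=33)
One optimal cutting: 2 + 2 + 2 + 2 → €11 + €11 + €11 + €11 = €44.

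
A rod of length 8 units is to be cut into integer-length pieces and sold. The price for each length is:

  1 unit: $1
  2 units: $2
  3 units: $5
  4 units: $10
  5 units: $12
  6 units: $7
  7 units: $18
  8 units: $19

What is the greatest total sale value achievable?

20

Let best[k] be the best obtainable value from length k. For each k, try every first piece i and keep the best of price[i] + best[k−i].
best[1] = 1
best[2] = max(1+1, 2+0) = 2
best[3] = max(1+2, 2+1, 5+0) = 5
best[4] = max(1+5, 2+2, 5+1, 10+0) = 10
best[5] = max(1+10, 2+5, 5+2, 10+1, 12+0) = 12
best[6] = max(1+12, 2+10, 5+5, 10+2, 12+1, 7+0) = 13
best[7] = max(1+13, 2+12, 5+10, …, 7+1, 18+0) = 18
best[8] = max(1+18, 2+13, 5+12, …, 18+1, 19+0) = 20
One optimal cutting: 4 + 4 → $10 + $10 = $20.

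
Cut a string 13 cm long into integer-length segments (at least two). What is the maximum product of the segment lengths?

Define m[k] = max over 1≤i<k of i · max(k−i, m[k−i]); the inner max lets the remainder stay uncut if that's better.
m[2] = 1*max(1,0) = 1*1 = 1
m[3] = max(1*2, 2*1) = 2
m[4] = max(1*3, 2*2, 3*1) = 4
m[5] = max(1*4, 2*3, 3*2, 4*1) = 6
m[6] = max(1*6, 2*4, 3*3, 4*2, 5*1) = 9
m[7] = max(1*9, 2*6, 3*4, 4*3, 5*2, 6*1) = 12
m[8] = max(1*12, 2*9, 3*6, …, 6*2, 7*1) = 18
m[9] = max(1*18, 2*12, 3*9, …, 7*2, 8*1) = 27
m[10] = max(1*27, 2*18, 3*12, …, 8*2, 9*1) = 36
m[11] = max(1*36, 2*27, 3*18, …, 9*2, 10*1) = 54
m[12] = max(1*54, 2*36, 3*27, …, 10*2, 11*1) = 81
m[13] = max(1*81, 2*54, 3*36, …, 11*2, 12*1) = 108
One optimal split: 3 + 3 + 3 + 2 + 2; product 3*3*3*2*2 = 108.

108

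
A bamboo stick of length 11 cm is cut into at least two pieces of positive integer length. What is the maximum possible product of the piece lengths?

54

Define f[k] = max over 1≤i<k of i · max(k−i, f[k−i]); the inner max lets the remainder stay uncut if that's better.
Small cases: f[2]=1, f[3]=2, f[4]=4.
f[5] = 2×max(3,2) = 2×3 = 6
f[6] = 3×max(3,2) = 3×3 = 9
f[7] = 2×max(5,6) = 2×6 = 12
f[8] = 2×max(6,9) = 2×9 = 18
f[9] = 3×max(6,9) = 3×9 = 27
f[10] = 2×max(8,18) = 2×18 = 36
f[11] = 2×max(9,27) = 2×27 = 54
One optimal split: 3 + 3 + 3 + 2; product 3×3×3×2 = 54.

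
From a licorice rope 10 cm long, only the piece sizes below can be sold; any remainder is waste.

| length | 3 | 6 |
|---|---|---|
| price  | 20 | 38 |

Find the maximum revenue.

Let f[k] be the best obtainable value from length k. For each k, try every first piece i and keep the best of price[i] + f[k−i].
f[1] = 0
f[2] = 0
f[3] = 20
f[4] = 20
f[5] = 20
f[6] = max(20+20, 38+0) = 40
f[7] = max(20+20, 38+0) = 40
f[8] = max(20+20, 38+0) = 40
f[9] = max(20+40, 38+20) = 60
f[10] = max(20+40, 38+20) = 60
One optimal cutting: pieces 3 + 3 + 3 with 1 cm of scrap → ¢60.

60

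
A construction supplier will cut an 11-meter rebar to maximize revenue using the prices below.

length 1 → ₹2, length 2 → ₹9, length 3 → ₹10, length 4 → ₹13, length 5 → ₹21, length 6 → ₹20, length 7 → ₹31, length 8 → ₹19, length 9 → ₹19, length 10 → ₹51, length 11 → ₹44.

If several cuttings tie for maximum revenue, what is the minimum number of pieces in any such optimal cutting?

Build r[k] bottom-up: r[k] = max over allowed piece i of (p[i] + r[k−i]).
r[1] = 2
r[2] = max(2+2, 9+0) = 9
r[3] = max(2+9, 9+2, 10+0) = 11
r[4] = max(2+11, 9+9, 10+2, 13+0) = 18
r[5] = max(2+18, 9+11, 10+9, 13+2, 21+0) = 21
r[6] = max(2+21, 9+18, 10+11, 13+9, 21+2, 20+0) = 27
r[7] = max(2+27, 9+21, 10+18, …, 20+2, 31+0) = 31
r[8] = max(2+31, 9+27, 10+21, …, 31+2, 19+0) = 36
r[9] = max(2+36, 9+31, 10+27, …, 19+2, 19+0) = 40
r[10] = max(2+40, 9+36, 10+31, …, 19+2, 51+0) = 51
r[11] = max(2+51, 9+40, 10+36, …, 51+2, 44+0) = 53
Maximum revenue is ₹53.
Now minimize piece count subject to staying optimal: for each k, pieces[k] = 1 + min over i with p[i]+r[k−i]=r[k] of pieces[k−i].
pieces[8] = 4
pieces[9] = 2
pieces[10] = 1
pieces[11] = 2

2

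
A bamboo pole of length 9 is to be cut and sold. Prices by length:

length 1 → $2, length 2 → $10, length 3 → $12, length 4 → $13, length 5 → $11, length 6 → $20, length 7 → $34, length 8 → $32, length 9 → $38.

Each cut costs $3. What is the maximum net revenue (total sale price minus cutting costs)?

Let net[k] be the best obtainable value from length k. For each k, try every first piece i and keep the best of price[i] + net[k−i] minus the 3 cut fee when i<k.
net[1] = 2
net[2] = max(2+2-3, 10+0) = 10
net[3] = max(2+10-3, 10+2-3, 12+0) = 12
net[4] = max(2+12-3, 10+10-3, 12+2-3, 13+0) = 17
net[5] = max(2+17-3, 10+12-3, 12+10-3, 13+2-3, 11+0) = 19
net[6] = max(2+19-3, 10+17-3, 12+12-3, 13+10-3, 11+2-3, 20+0) = 24
net[7] = max(2+24-3, 10+19-3, 12+17-3, …, 20+2-3, 34+0) = 34
net[8] = max(2+34-3, 10+24-3, 12+19-3, …, 34+2-3, 32+0) = 33
net[9] = max(2+33-3, 10+34-3, 12+24-3, …, 32+2-3, 38+0) = 41
One optimal plan: pieces 7 + 2 (1 cut) → $44 − $3 = $41.

41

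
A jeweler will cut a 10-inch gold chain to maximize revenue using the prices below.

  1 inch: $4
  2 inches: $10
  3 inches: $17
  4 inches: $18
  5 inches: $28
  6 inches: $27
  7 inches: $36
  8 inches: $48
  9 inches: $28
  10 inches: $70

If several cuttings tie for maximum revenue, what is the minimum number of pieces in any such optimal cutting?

Build r[k] bottom-up: r[k] = max over allowed piece i of (p[i] + r[k−i]).
r[1] = 4
r[2] = max(4+4, 10+0) = 10
r[3] = max(4+10, 10+4, 17+0) = 17
r[4] = max(4+17, 10+10, 17+4, 18+0) = 21
r[5] = max(4+21, 10+17, 17+10, 18+4, 28+0) = 28
r[6] = max(4+28, 10+21, 17+17, 18+10, 28+4, 27+0) = 34
r[7] = max(4+34, 10+28, 17+21, …, 27+4, 36+0) = 38
r[8] = max(4+38, 10+34, 17+28, …, 36+4, 48+0) = 48
r[9] = max(4+48, 10+38, 17+34, …, 48+4, 28+0) = 52
r[10] = max(4+52, 10+48, 17+38, …, 28+4, 70+0) = 70
Maximum revenue is $70.
Now minimize piece count subject to staying optimal: for each k, pieces[k] = 1 + min over i with p[i]+r[k−i]=r[k] of pieces[k−i].
pieces[7] = 2
pieces[8] = 1
pieces[9] = 2
pieces[10] = 1

1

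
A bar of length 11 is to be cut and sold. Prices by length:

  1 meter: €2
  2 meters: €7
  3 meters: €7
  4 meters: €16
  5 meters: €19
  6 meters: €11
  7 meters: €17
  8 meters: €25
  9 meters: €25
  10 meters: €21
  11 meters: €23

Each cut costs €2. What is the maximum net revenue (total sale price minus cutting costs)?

38

Let r[k] be the best obtainable value from length k. For each k, try every first piece i and keep the best of price[i] + r[k−i] minus the 2 cut fee when i<k.
r[1] = 2
r[2] = max(2+2-2, 7+0) = 7
r[3] = max(2+7-2, 7+2-2, 7+0) = 7
r[4] = max(2+7-2, 7+7-2, 7+2-2, 16+0) = 16
r[5] = max(2+16-2, 7+7-2, 7+7-2, 16+2-2, 19+0) = 19
r[6] = max(2+19-2, 7+16-2, 7+7-2, 16+7-2, 19+2-2, 11+0) = 21
r[7] = max(2+21-2, 7+19-2, 7+16-2, …, 11+2-2, 17+0) = 24
r[8] = max(2+24-2, 7+21-2, 7+19-2, …, 17+2-2, 25+0) = 30
r[9] = max(2+30-2, 7+24-2, 7+21-2, …, 25+2-2, 25+0) = 33
r[10] = max(2+33-2, 7+30-2, 7+24-2, …, 25+2-2, 21+0) = 36
r[11] = max(2+36-2, 7+33-2, 7+30-2, …, 21+2-2, 23+0) = 38
One optimal plan: pieces 5 + 4 + 2 (2 cuts) → €42 − €4 = €38.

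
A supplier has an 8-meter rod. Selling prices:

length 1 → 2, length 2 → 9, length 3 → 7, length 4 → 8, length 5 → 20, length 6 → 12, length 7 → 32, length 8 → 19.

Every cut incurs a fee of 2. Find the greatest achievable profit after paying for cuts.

32

Let v[k] be the best obtainable value from length k. For each k, try every first piece i and keep the best of price[i] + v[k−i] minus the 2 cut fee when i<k.
v[1] = 2
v[2] = 9
v[3] = 9  (first piece 1, then v[2]=9)
v[4] = 16  (first piece 2, then v[2]=9)
v[5] = 20
v[6] = 23  (first piece 2, then v[4]=16)
v[7] = 32
v[8] = 32  (first piece 1, then v[7]=32)
One optimal plan: pieces 7 + 1 (1 cut) → 34 − 2 = 32.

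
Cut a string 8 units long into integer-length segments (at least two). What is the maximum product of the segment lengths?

18

Fill P[k] for k=2..8: at each k try every first piece i and multiply by the better of (k−i) uncut or P[k−i].
P[2] = 1·max(1,0) = 1·1 = 1
P[3] = max(1·2, 2·1) = 2
P[4] = max(1·3, 2·2, 3·1) = 4
P[5] = max(1·4, 2·3, 3·2, 4·1) = 6
P[6] = max(1·6, 2·4, 3·3, 4·2, 5·1) = 9
P[7] = max(1·9, 2·6, 3·4, 4·3, 5·2, 6·1) = 12
P[8] = max(1·12, 2·9, 3·6, …, 6·2, 7·1) = 18
One optimal split: 3 + 3 + 2; product 3·3·2 = 18.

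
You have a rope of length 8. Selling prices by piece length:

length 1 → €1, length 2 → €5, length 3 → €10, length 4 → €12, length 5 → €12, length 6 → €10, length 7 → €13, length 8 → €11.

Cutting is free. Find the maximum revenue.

25

Build best[k] bottom-up: best[k] = max over allowed piece i of (p[i] + best[k−i]).
best[1] = 1
best[2] = max(1+1, 5+0) = 5
best[3] = max(1+5, 5+1, 10+0) = 10
best[4] = max(1+10, 5+5, 10+1, 12+0) = 12
best[5] = max(1+12, 5+10, 10+5, 12+1, 12+0) = 15
best[6] = max(1+15, 5+12, 10+10, 12+5, 12+1, 10+0) = 20
best[7] = max(1+20, 5+15, 10+12, …, 10+1, 13+0) = 22
best[8] = max(1+22, 5+20, 10+15, …, 13+1, 11+0) = 25
One optimal cutting: 3 + 3 + 2 → €10 + €10 + €5 = €25.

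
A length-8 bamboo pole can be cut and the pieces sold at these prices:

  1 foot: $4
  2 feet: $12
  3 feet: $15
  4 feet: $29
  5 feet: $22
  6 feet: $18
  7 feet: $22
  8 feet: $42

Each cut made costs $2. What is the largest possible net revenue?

56

Let r[k] be the best obtainable value from length k. For each k, try every first piece i and keep the best of price[i] + r[k−i] minus the 2 cut fee when i<k.
r[1] = 4
r[2] = max(4+4-2, 12+0) = 12
r[3] = max(4+12-2, 12+4-2, 15+0) = 15
r[4] = max(4+15-2, 12+12-2, 15+4-2, 29+0) = 29
r[5] = max(4+29-2, 12+15-2, 15+12-2, 29+4-2, 22+0) = 31
r[6] = max(4+31-2, 12+29-2, 15+15-2, 29+12-2, 22+4-2, 18+0) = 39
r[7] = max(4+39-2, 12+31-2, 15+29-2, …, 18+4-2, 22+0) = 42
r[8] = max(4+42-2, 12+39-2, 15+31-2, …, 22+4-2, 42+0) = 56
One optimal plan: pieces 4 + 4 (1 cut) → $58 − $2 = $56.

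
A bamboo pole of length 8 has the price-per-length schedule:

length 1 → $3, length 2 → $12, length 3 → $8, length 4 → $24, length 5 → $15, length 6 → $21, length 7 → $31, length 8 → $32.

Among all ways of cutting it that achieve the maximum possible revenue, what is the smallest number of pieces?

Build r[k] bottom-up: r[k] = max over allowed piece i of (p[i] + r[k−i]).
r[1] = 3
r[2] = 12
r[3] = 15  (first piece 1, then r[2]=12)
r[4] = 24  (first piece 2, then r[2]=12)
r[5] = 27  (first piece 1, then r[4]=24)
r[6] = 36  (first piece 2, then r[4]=24)
r[7] = 39  (first piece 1, then r[6]=36)
r[8] = 48  (first piece 2, then r[6]=36)
Maximum revenue is $48.
Now minimize piece count subject to staying optimal: for each k, pieces[k] = 1 + min over i with p[i]+r[k−i]=r[k] of pieces[k−i].
pieces[5] = 2
pieces[6] = 2
pieces[7] = 3
pieces[8] = 2

2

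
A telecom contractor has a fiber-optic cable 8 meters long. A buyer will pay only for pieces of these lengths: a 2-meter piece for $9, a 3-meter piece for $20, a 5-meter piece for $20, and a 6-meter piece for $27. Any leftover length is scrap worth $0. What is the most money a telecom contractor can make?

49

Build f[k] bottom-up: f[k] = max over allowed piece i of (p[i] + f[k−i]).
f[1] = 0
f[2] = 9
f[3] = max(9+0, 20+0) = 20
f[4] = max(9+9, 20+0) = 20
f[5] = max(9+20, 20+9, 20+0) = 29
f[6] = max(9+20, 20+20, 20+0, 27+0) = 40
f[7] = max(9+29, 20+20, 20+9, 27+0) = 40
f[8] = max(9+40, 20+29, 20+20, 27+9) = 49
One optimal cutting: 3 + 3 + 2 → $49.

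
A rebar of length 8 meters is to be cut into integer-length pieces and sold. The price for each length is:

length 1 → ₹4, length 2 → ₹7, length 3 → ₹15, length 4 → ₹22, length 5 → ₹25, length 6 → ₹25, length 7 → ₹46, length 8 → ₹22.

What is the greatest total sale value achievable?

Build R[k] bottom-up: R[k] = max over allowed piece i of (p[i] + R[k−i]).
R[1] = 4
R[2] = max(4+4, 7+0) = 8
R[3] = max(4+8, 7+4, 15+0) = 15
R[4] = max(4+15, 7+8, 15+4, 22+0) = 22
R[5] = max(4+22, 7+15, 15+8, 22+4, 25+0) = 26
R[6] = max(4+26, 7+22, 15+15, 22+8, 25+4, 25+0) = 30
R[7] = max(4+30, 7+26, 15+22, …, 25+4, 46+0) = 46
R[8] = max(4+46, 7+30, 15+26, …, 46+4, 22+0) = 50
One optimal cutting: 7 + 1 → ₹46 + ₹4 = ₹50.

50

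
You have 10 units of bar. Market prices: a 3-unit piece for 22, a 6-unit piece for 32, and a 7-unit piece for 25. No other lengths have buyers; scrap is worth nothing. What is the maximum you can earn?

66

Let r[k] be the best obtainable value from length k. For each k, try every first piece i and keep the best of price[i] + r[k−i].
r[1] = 0
r[2] = 0
r[3] = 22
r[4] = 22
r[5] = 22
r[6] = max(22+22, 32+0) = 44
r[7] = max(22+22, 32+0, 25+0) = 44
r[8] = max(22+22, 32+0, 25+0) = 44
r[9] = max(22+44, 32+22, 25+0) = 66
r[10] = max(22+44, 32+22, 25+22) = 66
One optimal cutting: pieces 3 + 3 + 3 with 1 unit of scrap → 66.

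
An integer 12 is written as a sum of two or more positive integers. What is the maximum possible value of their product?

81

Let m[k] be the best product for length k (with at least one cut). For each first piece i, the rest contributes max(k−i, m[k−i]).
m[2] = 1*max(1,0) = 1*1 = 1
m[3] = max(1*2, 2*1) = 2
m[4] = max(1*3, 2*2, 3*1) = 4
m[5] = max(1*4, 2*3, 3*2, 4*1) = 6
m[6] = max(1*6, 2*4, 3*3, 4*2, 5*1) = 9
m[7] = max(1*9, 2*6, 3*4, 4*3, 5*2, 6*1) = 12
m[8] = max(1*12, 2*9, 3*6, …, 6*2, 7*1) = 18
m[9] = max(1*18, 2*12, 3*9, …, 7*2, 8*1) = 27
m[10] = max(1*27, 2*18, 3*12, …, 8*2, 9*1) = 36
m[11] = max(1*36, 2*27, 3*18, …, 9*2, 10*1) = 54
m[12] = max(1*54, 2*36, 3*27, …, 10*2, 11*1) = 81
One optimal split: 3 + 3 + 3 + 3; product 3*3*3*3 = 81.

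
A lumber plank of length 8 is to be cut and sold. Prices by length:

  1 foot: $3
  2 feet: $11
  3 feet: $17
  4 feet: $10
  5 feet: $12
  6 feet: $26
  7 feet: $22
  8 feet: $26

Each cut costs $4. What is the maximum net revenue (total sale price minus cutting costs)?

Build r[k] bottom-up: r[k] = max over allowed piece i of (p[i] + r[k−i]) − 4 per cut.
r[1] = 3
r[2] = 11
r[3] = 17
r[4] = 18  (first piece 2, then r[2]=11)
r[5] = 24  (first piece 2, then r[3]=17)
r[6] = 30  (first piece 3, then r[3]=17)
r[7] = 31  (first piece 2, then r[5]=24)
r[8] = 37  (first piece 2, then r[6]=30)
One optimal plan: pieces 3 + 3 + 2 (2 cuts) → $45 − $8 = $37.

37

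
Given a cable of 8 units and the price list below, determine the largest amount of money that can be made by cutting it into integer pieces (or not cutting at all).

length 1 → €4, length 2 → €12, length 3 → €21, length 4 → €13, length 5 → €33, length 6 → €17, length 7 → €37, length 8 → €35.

Let r[k] be the best obtainable value from length k. For each k, try every first piece i and keep the best of price[i] + r[k−i].
r[1] = 4
r[2] = 12
r[3] = 21
r[4] = 25  (first piece 1, then r[3]=21)
r[5] = 33  (first piece 2, then r[3]=21)
r[6] = 42  (first piece 3, then r[3]=21)
r[7] = 46  (first piece 1, then r[6]=42)
r[8] = 54  (first piece 2, then r[6]=42)
One optimal cutting: 3 + 3 + 2 → €21 + €21 + €12 = €54.

54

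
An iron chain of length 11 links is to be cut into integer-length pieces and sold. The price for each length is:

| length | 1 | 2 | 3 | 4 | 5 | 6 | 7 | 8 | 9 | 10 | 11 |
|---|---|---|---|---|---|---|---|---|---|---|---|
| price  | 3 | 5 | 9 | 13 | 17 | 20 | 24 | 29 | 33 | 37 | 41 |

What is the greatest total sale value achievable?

41

Let R[k] be the best obtainable value from length k. For each k, try every first piece i and keep the best of price[i] + R[k−i].
R[1] = 3
R[2] = 6  (first piece 1, then R[1]=3)
R[3] = 9  (first piece 1, then R[2]=6)
R[4] = 13
R[5] = 17
R[6] = 20  (first piece 1, then R[5]=17)
R[7] = 24
R[8] = 29
R[9] = 33
R[10] = 37
R[11] = 41
Best is to sell the whole 11-link piece uncut for $41.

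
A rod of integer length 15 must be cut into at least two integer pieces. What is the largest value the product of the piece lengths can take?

Fill prod[k] for k=2..15: at each k try every first piece i and multiply by the better of (k−i) uncut or prod[k−i].
Small cases: prod[2]=1, prod[3]=2, prod[4]=4, prod[5]=6, prod[6]=9, prod[7]=12, prod[8]=18, prod[9]=27, prod[10]=36.
prod[11] = 2·max(9,27) = 2·27 = 54
prod[12] = 3·max(9,27) = 3·27 = 81
prod[13] = 2·max(11,54) = 2·54 = 108
prod[14] = 2·max(12,81) = 2·81 = 162
prod[15] = 3·max(12,81) = 3·81 = 243
One optimal split: 3 + 3 + 3 + 3 + 3; product 3·3·3·3·3 = 243.

243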